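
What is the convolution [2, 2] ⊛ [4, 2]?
y[0] = 2×4 = 8; y[1] = 2×2 + 2×4 = 12; y[2] = 2×2 = 4

[8, 12, 4]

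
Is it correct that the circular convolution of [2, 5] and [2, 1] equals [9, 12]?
Recompute circular convolution of [2, 5] and [2, 1]: y[0] = 2×2 + 5×1 = 9; y[1] = 2×1 + 5×2 = 12 → [9, 12]. Given [9, 12] matches, so answer: Yes

Yes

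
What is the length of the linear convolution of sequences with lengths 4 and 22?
Linear/full convolution length: m + n - 1 = 4 + 22 - 1 = 25

25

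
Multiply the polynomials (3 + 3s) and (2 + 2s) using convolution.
Ascending coefficients: a = [3, 3], b = [2, 2]. c[0] = 3×2 = 6; c[1] = 3×2 + 3×2 = 12; c[2] = 3×2 = 6. Result coefficients: [6, 12, 6] → 6 + 12s + 6s^2

6 + 12s + 6s^2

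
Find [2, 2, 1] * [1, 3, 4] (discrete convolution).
y[0] = 2×1 = 2; y[1] = 2×3 + 2×1 = 8; y[2] = 2×4 + 2×3 + 1×1 = 15; y[3] = 2×4 + 1×3 = 11; y[4] = 1×4 = 4

[2, 8, 15, 11, 4]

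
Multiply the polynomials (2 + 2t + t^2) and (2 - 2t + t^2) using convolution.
Ascending coefficients: a = [2, 2, 1], b = [2, -2, 1]. c[0] = 2×2 = 4; c[1] = 2×-2 + 2×2 = 0; c[2] = 2×1 + 2×-2 + 1×2 = 0; c[3] = 2×1 + 1×-2 = 0; c[4] = 1×1 = 1. Result coefficients: [4, 0, 0, 0, 1] → 4 + t^4

4 + t^4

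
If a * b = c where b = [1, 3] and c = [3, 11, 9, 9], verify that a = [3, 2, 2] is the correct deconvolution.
Forward-compute [3, 2, 2] * [1, 3]: c[0] = 3×1 = 3; c[1] = 3×3 + 2×1 = 11; c[2] = 2×3 + 2×1 = 8; c[3] = 2×3 = 6 → [3, 11, 8, 6]. Does not match given c = [3, 11, 9, 9].

Not verified. [3, 2, 2] * [1, 3] = [3, 11, 8, 6], which differs from [3, 11, 9, 9] at index 2.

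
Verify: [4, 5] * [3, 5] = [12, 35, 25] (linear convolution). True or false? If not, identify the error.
Recompute linear convolution of [4, 5] and [3, 5]: y[0] = 4×3 = 12; y[1] = 4×5 + 5×3 = 35; y[2] = 5×5 = 25 → [12, 35, 25]. Given [12, 35, 25] matches, so answer: Yes

Yes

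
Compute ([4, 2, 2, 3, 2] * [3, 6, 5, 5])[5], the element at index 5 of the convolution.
Use y[k] = Σ_i a[i]·b[k-i] at k=5. y[5] = 2×5 + 3×5 + 2×6 = 37

37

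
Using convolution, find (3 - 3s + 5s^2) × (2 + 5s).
Ascending coefficients: a = [3, -3, 5], b = [2, 5]. c[0] = 3×2 = 6; c[1] = 3×5 + -3×2 = 9; c[2] = -3×5 + 5×2 = -5; c[3] = 5×5 = 25. Result coefficients: [6, 9, -5, 25] → 6 + 9s - 5s^2 + 25s^3

6 + 9s - 5s^2 + 25s^3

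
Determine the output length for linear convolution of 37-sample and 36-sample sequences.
Linear/full convolution length: m + n - 1 = 37 + 36 - 1 = 72

72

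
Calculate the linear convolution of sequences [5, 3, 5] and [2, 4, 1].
y[0] = 5×2 = 10; y[1] = 5×4 + 3×2 = 26; y[2] = 5×1 + 3×4 + 5×2 = 27; y[3] = 3×1 + 5×4 = 23; y[4] = 5×1 = 5

[10, 26, 27, 23, 5]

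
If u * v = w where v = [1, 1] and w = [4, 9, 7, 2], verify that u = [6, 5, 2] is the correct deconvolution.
Forward-compute [6, 5, 2] * [1, 1]: w[0] = 6×1 = 6; w[1] = 6×1 + 5×1 = 11; w[2] = 5×1 + 2×1 = 7; w[3] = 2×1 = 2 → [6, 11, 7, 2]. Does not match given w = [4, 9, 7, 2].

Not verified. [6, 5, 2] * [1, 1] = [6, 11, 7, 2], which differs from [4, 9, 7, 2] at index 0.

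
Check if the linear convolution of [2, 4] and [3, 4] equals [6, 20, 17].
Recompute linear convolution of [2, 4] and [3, 4]: y[0] = 2×3 = 6; y[1] = 2×4 + 4×3 = 20; y[2] = 4×4 = 16 → [6, 20, 16]. Compare to given [6, 20, 17]: they differ at index 2: given 17, correct 16, so answer: No

No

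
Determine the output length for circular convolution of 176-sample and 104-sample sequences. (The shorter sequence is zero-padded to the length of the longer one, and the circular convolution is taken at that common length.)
Circular convolution (zero-padding the shorter input) has length max(m, n) = max(176, 104) = 176

176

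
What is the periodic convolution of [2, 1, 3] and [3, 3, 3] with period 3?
Use y[k] = Σ_j x[j]·h[(k-j) mod 3]. y[0] = 2×3 + 1×3 + 3×3 = 18; y[1] = 2×3 + 1×3 + 3×3 = 18; y[2] = 2×3 + 1×3 + 3×3 = 18. Result: [18, 18, 18]

[18, 18, 18]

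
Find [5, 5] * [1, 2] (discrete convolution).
y[0] = 5×1 = 5; y[1] = 5×2 + 5×1 = 15; y[2] = 5×2 = 10

[5, 15, 10]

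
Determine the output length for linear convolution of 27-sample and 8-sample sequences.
Linear/full convolution length: m + n - 1 = 27 + 8 - 1 = 34

34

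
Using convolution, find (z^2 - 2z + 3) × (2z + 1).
Ascending coefficients: a = [3, -2, 1], b = [1, 2]. c[0] = 3×1 = 3; c[1] = 3×2 + -2×1 = 4; c[2] = -2×2 + 1×1 = -3; c[3] = 1×2 = 2. Result coefficients: [3, 4, -3, 2] → 2z^3 - 3z^2 + 4z + 3

2z^3 - 3z^2 + 4z + 3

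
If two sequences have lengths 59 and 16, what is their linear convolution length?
Linear/full convolution length: m + n - 1 = 59 + 16 - 1 = 74

74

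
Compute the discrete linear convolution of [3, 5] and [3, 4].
y[0] = 3×3 = 9; y[1] = 3×4 + 5×3 = 27; y[2] = 5×4 = 20

[9, 27, 20]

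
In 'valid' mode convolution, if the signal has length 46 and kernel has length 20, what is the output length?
'Valid' mode counts only positions where the kernel fully overlaps the signal: m - n + 1 = 46 - 20 + 1 = 27

27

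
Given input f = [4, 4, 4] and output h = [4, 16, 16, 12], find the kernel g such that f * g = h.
Output length 4 = len(f) + len(g) - 1 ⇒ len(g) = 2. Solve g forward using g[k] = (h[k] - Σ_{i≥1} f[i]·g[k-i]) / f[0]: g[0] = h[0] / f[0] = 4 / 4 = 1; g[1] = (h[1] - 4×1) / f[0] = (16 - 4×1) / 4 = 3. So g = [1, 3]. Forward-check [4, 4, 4] * [1, 3]: h[0] = 4×1 = 4; h[1] = 4×3 + 4×1 = 16; h[2] = 4×3 + 4×1 = 16; h[3] = 4×3 = 12 → [4, 16, 16, 12] ✓

[1, 3]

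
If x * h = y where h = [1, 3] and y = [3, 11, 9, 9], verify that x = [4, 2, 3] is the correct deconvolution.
Forward-compute [4, 2, 3] * [1, 3]: y[0] = 4×1 = 4; y[1] = 4×3 + 2×1 = 14; y[2] = 2×3 + 3×1 = 9; y[3] = 3×3 = 9 → [4, 14, 9, 9]. Does not match given y = [3, 11, 9, 9].

Not verified. [4, 2, 3] * [1, 3] = [4, 14, 9, 9], which differs from [3, 11, 9, 9] at index 0.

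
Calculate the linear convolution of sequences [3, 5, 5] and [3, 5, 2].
y[0] = 3×3 = 9; y[1] = 3×5 + 5×3 = 30; y[2] = 3×2 + 5×5 + 5×3 = 46; y[3] = 5×2 + 5×5 = 35; y[4] = 5×2 = 10

[9, 30, 46, 35, 10]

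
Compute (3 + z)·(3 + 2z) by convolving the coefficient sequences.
Ascending coefficients: a = [3, 1], b = [3, 2]. c[0] = 3×3 = 9; c[1] = 3×2 + 1×3 = 9; c[2] = 1×2 = 2. Result coefficients: [9, 9, 2] → 9 + 9z + 2z^2

9 + 9z + 2z^2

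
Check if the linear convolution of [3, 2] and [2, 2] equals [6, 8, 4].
Recompute linear convolution of [3, 2] and [2, 2]: y[0] = 3×2 = 6; y[1] = 3×2 + 2×2 = 10; y[2] = 2×2 = 4 → [6, 10, 4]. Compare to given [6, 8, 4]: they differ at index 1: given 8, correct 10, so answer: No

No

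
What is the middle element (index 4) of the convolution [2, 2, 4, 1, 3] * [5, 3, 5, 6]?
Use y[k] = Σ_i a[i]·b[k-i] at k=4. y[4] = 2×6 + 4×5 + 1×3 + 3×5 = 50

50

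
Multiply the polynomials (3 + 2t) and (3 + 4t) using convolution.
Ascending coefficients: a = [3, 2], b = [3, 4]. c[0] = 3×3 = 9; c[1] = 3×4 + 2×3 = 18; c[2] = 2×4 = 8. Result coefficients: [9, 18, 8] → 9 + 18t + 8t^2

9 + 18t + 8t^2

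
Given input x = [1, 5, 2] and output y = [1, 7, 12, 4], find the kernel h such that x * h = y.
Output length 4 = len(x) + len(h) - 1 ⇒ len(h) = 2. Solve h forward using h[k] = (y[k] - Σ_{i≥1} x[i]·h[k-i]) / x[0]: h[0] = y[0] / x[0] = 1 / 1 = 1; h[1] = (y[1] - 5×1) / x[0] = (7 - 5×1) / 1 = 2. So h = [1, 2]. Forward-check [1, 5, 2] * [1, 2]: y[0] = 1×1 = 1; y[1] = 1×2 + 5×1 = 7; y[2] = 5×2 + 2×1 = 12; y[3] = 2×2 = 4 → [1, 7, 12, 4] ✓

[1, 2]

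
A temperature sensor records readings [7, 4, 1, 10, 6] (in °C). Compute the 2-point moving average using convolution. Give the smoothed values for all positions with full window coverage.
2-point moving average kernel = [1, 1]. Apply in 'valid' mode (full window coverage): avg[0] = (7 + 4) / 2 = 5.5; avg[1] = (4 + 1) / 2 = 2.5; avg[2] = (1 + 10) / 2 = 5.5; avg[3] = (10 + 6) / 2 = 8.0. Smoothed values: [5.5, 2.5, 5.5, 8.0]

[5.5, 2.5, 5.5, 8.0]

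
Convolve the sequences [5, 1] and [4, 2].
y[0] = 5×4 = 20; y[1] = 5×2 + 1×4 = 14; y[2] = 1×2 = 2

[20, 14, 2]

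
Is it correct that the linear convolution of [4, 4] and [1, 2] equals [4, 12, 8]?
Recompute linear convolution of [4, 4] and [1, 2]: y[0] = 4×1 = 4; y[1] = 4×2 + 4×1 = 12; y[2] = 4×2 = 8 → [4, 12, 8]. Given [4, 12, 8] matches, so answer: Yes

Yes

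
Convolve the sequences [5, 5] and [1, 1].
y[0] = 5×1 = 5; y[1] = 5×1 + 5×1 = 10; y[2] = 5×1 = 5

[5, 10, 5]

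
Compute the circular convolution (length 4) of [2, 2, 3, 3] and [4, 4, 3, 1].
Use y[k] = Σ_j s[j]·t[(k-j) mod 4]. y[0] = 2×4 + 2×1 + 3×3 + 3×4 = 31; y[1] = 2×4 + 2×4 + 3×1 + 3×3 = 28; y[2] = 2×3 + 2×4 + 3×4 + 3×1 = 29; y[3] = 2×1 + 2×3 + 3×4 + 3×4 = 32. Result: [31, 28, 29, 32]

[31, 28, 29, 32]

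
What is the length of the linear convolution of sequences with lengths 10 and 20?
Linear/full convolution length: m + n - 1 = 10 + 20 - 1 = 29

29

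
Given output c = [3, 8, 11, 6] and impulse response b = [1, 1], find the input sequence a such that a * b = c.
Deconvolve c=[3, 8, 11, 6] by b=[1, 1]. Since b[0]=1, solve forward: a[0] = c[0] / 1 = 3; a[1] = (c[1] - 3×1) / 1 = 5; a[2] = (c[2] - 5×1) / 1 = 6. So a = [3, 5, 6]. Check by forward convolution: c[0] = 3×1 = 3; c[1] = 3×1 + 5×1 = 8; c[2] = 5×1 + 6×1 = 11; c[3] = 6×1 = 6

[3, 5, 6]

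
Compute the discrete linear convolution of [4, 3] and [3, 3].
y[0] = 4×3 = 12; y[1] = 4×3 + 3×3 = 21; y[2] = 3×3 = 9

[12, 21, 9]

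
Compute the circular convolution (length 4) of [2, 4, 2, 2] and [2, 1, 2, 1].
Use y[k] = Σ_j u[j]·v[(k-j) mod 4]. y[0] = 2×2 + 4×1 + 2×2 + 2×1 = 14; y[1] = 2×1 + 4×2 + 2×1 + 2×2 = 16; y[2] = 2×2 + 4×1 + 2×2 + 2×1 = 14; y[3] = 2×1 + 4×2 + 2×1 + 2×2 = 16. Result: [14, 16, 14, 16]

[14, 16, 14, 16]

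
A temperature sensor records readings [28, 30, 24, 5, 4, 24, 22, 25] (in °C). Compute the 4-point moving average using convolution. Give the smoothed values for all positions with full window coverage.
4-point moving average kernel = [1, 1, 1, 1]. Apply in 'valid' mode (full window coverage): avg[0] = (28 + 30 + 24 + 5) / 4 = 21.75; avg[1] = (30 + 24 + 5 + 4) / 4 = 15.75; avg[2] = (24 + 5 + 4 + 24) / 4 = 14.25; avg[3] = (5 + 4 + 24 + 22) / 4 = 13.75; avg[4] = (4 + 24 + 22 + 25) / 4 = 18.75. Smoothed values: [21.75, 15.75, 14.25, 13.75, 18.75]

[21.75, 15.75, 14.25, 13.75, 18.75]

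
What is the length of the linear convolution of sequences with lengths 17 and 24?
Linear/full convolution length: m + n - 1 = 17 + 24 - 1 = 40

40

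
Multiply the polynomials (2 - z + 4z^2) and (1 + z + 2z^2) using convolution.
Ascending coefficients: a = [2, -1, 4], b = [1, 1, 2]. c[0] = 2×1 = 2; c[1] = 2×1 + -1×1 = 1; c[2] = 2×2 + -1×1 + 4×1 = 7; c[3] = -1×2 + 4×1 = 2; c[4] = 4×2 = 8. Result coefficients: [2, 1, 7, 2, 8] → 2 + z + 7z^2 + 2z^3 + 8z^4

2 + z + 7z^2 + 2z^3 + 8z^4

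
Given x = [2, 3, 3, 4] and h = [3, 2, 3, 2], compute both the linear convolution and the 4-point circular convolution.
Linear: y_lin[0] = 2×3 = 6; y_lin[1] = 2×2 + 3×3 = 13; y_lin[2] = 2×3 + 3×2 + 3×3 = 21; y_lin[3] = 2×2 + 3×3 + 3×2 + 4×3 = 31; y_lin[4] = 3×2 + 3×3 + 4×2 = 23; y_lin[5] = 3×2 + 4×3 = 18; y_lin[6] = 4×2 = 8 → [6, 13, 21, 31, 23, 18, 8]. Circular (length 4): y[0] = 2×3 + 3×2 + 3×3 + 4×2 = 29; y[1] = 2×2 + 3×3 + 3×2 + 4×3 = 31; y[2] = 2×3 + 3×2 + 3×3 + 4×2 = 29; y[3] = 2×2 + 3×3 + 3×2 + 4×3 = 31 → [29, 31, 29, 31]

Linear: [6, 13, 21, 31, 23, 18, 8], Circular: [29, 31, 29, 31]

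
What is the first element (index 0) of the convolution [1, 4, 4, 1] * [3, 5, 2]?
Use y[k] = Σ_i a[i]·b[k-i] at k=0. y[0] = 1×3 = 3

3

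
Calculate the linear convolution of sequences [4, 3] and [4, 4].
y[0] = 4×4 = 16; y[1] = 4×4 + 3×4 = 28; y[2] = 3×4 = 12

[16, 28, 12]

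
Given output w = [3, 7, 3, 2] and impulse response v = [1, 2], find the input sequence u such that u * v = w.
Deconvolve w=[3, 7, 3, 2] by v=[1, 2]. Since v[0]=1, solve forward: u[0] = w[0] / 1 = 3; u[1] = (w[1] - 3×2) / 1 = 1; u[2] = (w[2] - 1×2) / 1 = 1. So u = [3, 1, 1]. Check by forward convolution: w[0] = 3×1 = 3; w[1] = 3×2 + 1×1 = 7; w[2] = 1×2 + 1×1 = 3; w[3] = 1×2 = 2

[3, 1, 1]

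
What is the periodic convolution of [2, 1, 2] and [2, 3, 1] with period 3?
Use y[k] = Σ_j x[j]·h[(k-j) mod 3]. y[0] = 2×2 + 1×1 + 2×3 = 11; y[1] = 2×3 + 1×2 + 2×1 = 10; y[2] = 2×1 + 1×3 + 2×2 = 9. Result: [11, 10, 9]

[11, 10, 9]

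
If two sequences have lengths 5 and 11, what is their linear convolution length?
Linear/full convolution length: m + n - 1 = 5 + 11 - 1 = 15

15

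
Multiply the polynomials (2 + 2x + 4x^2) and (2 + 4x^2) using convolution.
Ascending coefficients: a = [2, 2, 4], b = [2, 0, 4]. c[0] = 2×2 = 4; c[1] = 2×0 + 2×2 = 4; c[2] = 2×4 + 2×0 + 4×2 = 16; c[3] = 2×4 + 4×0 = 8; c[4] = 4×4 = 16. Result coefficients: [4, 4, 16, 8, 16] → 4 + 4x + 16x^2 + 8x^3 + 16x^4

4 + 4x + 16x^2 + 8x^3 + 16x^4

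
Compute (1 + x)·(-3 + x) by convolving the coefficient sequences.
Ascending coefficients: a = [1, 1], b = [-3, 1]. c[0] = 1×-3 = -3; c[1] = 1×1 + 1×-3 = -2; c[2] = 1×1 = 1. Result coefficients: [-3, -2, 1] → -3 - 2x + x^2

-3 - 2x + x^2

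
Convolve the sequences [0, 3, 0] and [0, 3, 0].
y[0] = 0×0 = 0; y[1] = 0×3 + 3×0 = 0; y[2] = 0×0 + 3×3 + 0×0 = 9; y[3] = 3×0 + 0×3 = 0; y[4] = 0×0 = 0

[0, 0, 9, 0, 0]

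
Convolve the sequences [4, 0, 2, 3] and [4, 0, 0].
y[0] = 4×4 = 16; y[1] = 4×0 + 0×4 = 0; y[2] = 4×0 + 0×0 + 2×4 = 8; y[3] = 0×0 + 2×0 + 3×4 = 12; y[4] = 2×0 + 3×0 = 0; y[5] = 3×0 = 0

[16, 0, 8, 12, 0, 0]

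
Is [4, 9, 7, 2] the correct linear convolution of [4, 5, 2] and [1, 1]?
Recompute linear convolution of [4, 5, 2] and [1, 1]: y[0] = 4×1 = 4; y[1] = 4×1 + 5×1 = 9; y[2] = 5×1 + 2×1 = 7; y[3] = 2×1 = 2 → [4, 9, 7, 2]. Given [4, 9, 7, 2] matches, so answer: Yes

Yes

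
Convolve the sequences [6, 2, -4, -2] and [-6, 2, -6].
y[0] = 6×-6 = -36; y[1] = 6×2 + 2×-6 = 0; y[2] = 6×-6 + 2×2 + -4×-6 = -8; y[3] = 2×-6 + -4×2 + -2×-6 = -8; y[4] = -4×-6 + -2×2 = 20; y[5] = -2×-6 = 12

[-36, 0, -8, -8, 20, 12]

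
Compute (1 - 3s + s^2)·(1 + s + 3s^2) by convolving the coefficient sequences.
Ascending coefficients: a = [1, -3, 1], b = [1, 1, 3]. c[0] = 1×1 = 1; c[1] = 1×1 + -3×1 = -2; c[2] = 1×3 + -3×1 + 1×1 = 1; c[3] = -3×3 + 1×1 = -8; c[4] = 1×3 = 3. Result coefficients: [1, -2, 1, -8, 3] → 1 - 2s + s^2 - 8s^3 + 3s^4

1 - 2s + s^2 - 8s^3 + 3s^4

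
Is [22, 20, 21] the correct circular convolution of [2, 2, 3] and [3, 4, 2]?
Recompute circular convolution of [2, 2, 3] and [3, 4, 2]: y[0] = 2×3 + 2×2 + 3×4 = 22; y[1] = 2×4 + 2×3 + 3×2 = 20; y[2] = 2×2 + 2×4 + 3×3 = 21 → [22, 20, 21]. Given [22, 20, 21] matches, so answer: Yes

Yes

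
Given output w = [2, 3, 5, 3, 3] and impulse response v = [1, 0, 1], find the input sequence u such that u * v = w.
Deconvolve w=[2, 3, 5, 3, 3] by v=[1, 0, 1]. Since v[0]=1, solve forward: u[0] = w[0] / 1 = 2; u[1] = (w[1] - 2×0) / 1 = 3; u[2] = (w[2] - 3×0 - 2×1) / 1 = 3. So u = [2, 3, 3]. Check by forward convolution: w[0] = 2×1 = 2; w[1] = 2×0 + 3×1 = 3; w[2] = 2×1 + 3×0 + 3×1 = 5; w[3] = 3×1 + 3×0 = 3; w[4] = 3×1 = 3

[2, 3, 3]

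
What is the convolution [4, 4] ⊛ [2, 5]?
y[0] = 4×2 = 8; y[1] = 4×5 + 4×2 = 28; y[2] = 4×5 = 20

[8, 28, 20]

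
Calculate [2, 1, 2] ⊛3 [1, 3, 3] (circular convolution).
Use y[k] = Σ_j a[j]·b[(k-j) mod 3]. y[0] = 2×1 + 1×3 + 2×3 = 11; y[1] = 2×3 + 1×1 + 2×3 = 13; y[2] = 2×3 + 1×3 + 2×1 = 11. Result: [11, 13, 11]

[11, 13, 11]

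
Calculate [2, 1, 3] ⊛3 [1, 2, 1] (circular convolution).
Use y[k] = Σ_j s[j]·t[(k-j) mod 3]. y[0] = 2×1 + 1×1 + 3×2 = 9; y[1] = 2×2 + 1×1 + 3×1 = 8; y[2] = 2×1 + 1×2 + 3×1 = 7. Result: [9, 8, 7]

[9, 8, 7]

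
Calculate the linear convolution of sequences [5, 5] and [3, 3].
y[0] = 5×3 = 15; y[1] = 5×3 + 5×3 = 30; y[2] = 5×3 = 15

[15, 30, 15]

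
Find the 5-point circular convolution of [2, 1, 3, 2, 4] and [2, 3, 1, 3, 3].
Use y[k] = Σ_j f[j]·g[(k-j) mod 5]. y[0] = 2×2 + 1×3 + 3×3 + 2×1 + 4×3 = 30; y[1] = 2×3 + 1×2 + 3×3 + 2×3 + 4×1 = 27; y[2] = 2×1 + 1×3 + 3×2 + 2×3 + 4×3 = 29; y[3] = 2×3 + 1×1 + 3×3 + 2×2 + 4×3 = 32; y[4] = 2×3 + 1×3 + 3×1 + 2×3 + 4×2 = 26. Result: [30, 27, 29, 32, 26]

[30, 27, 29, 32, 26]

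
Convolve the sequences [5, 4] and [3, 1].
y[0] = 5×3 = 15; y[1] = 5×1 + 4×3 = 17; y[2] = 4×1 = 4

[15, 17, 4]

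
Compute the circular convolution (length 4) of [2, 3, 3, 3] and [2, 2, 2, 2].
Use y[k] = Σ_j x[j]·h[(k-j) mod 4]. y[0] = 2×2 + 3×2 + 3×2 + 3×2 = 22; y[1] = 2×2 + 3×2 + 3×2 + 3×2 = 22; y[2] = 2×2 + 3×2 + 3×2 + 3×2 = 22; y[3] = 2×2 + 3×2 + 3×2 + 3×2 = 22. Result: [22, 22, 22, 22]

[22, 22, 22, 22]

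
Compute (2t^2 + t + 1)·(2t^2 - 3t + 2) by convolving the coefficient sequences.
Ascending coefficients: a = [1, 1, 2], b = [2, -3, 2]. c[0] = 1×2 = 2; c[1] = 1×-3 + 1×2 = -1; c[2] = 1×2 + 1×-3 + 2×2 = 3; c[3] = 1×2 + 2×-3 = -4; c[4] = 2×2 = 4. Result coefficients: [2, -1, 3, -4, 4] → 4t^4 - 4t^3 + 3t^2 - t + 2

4t^4 - 4t^3 + 3t^2 - t + 2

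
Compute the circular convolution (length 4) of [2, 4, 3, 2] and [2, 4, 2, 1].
Use y[k] = Σ_j u[j]·v[(k-j) mod 4]. y[0] = 2×2 + 4×1 + 3×2 + 2×4 = 22; y[1] = 2×4 + 4×2 + 3×1 + 2×2 = 23; y[2] = 2×2 + 4×4 + 3×2 + 2×1 = 28; y[3] = 2×1 + 4×2 + 3×4 + 2×2 = 26. Result: [22, 23, 28, 26]

[22, 23, 28, 26]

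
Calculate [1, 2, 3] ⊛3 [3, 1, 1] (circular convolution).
Use y[k] = Σ_j x[j]·h[(k-j) mod 3]. y[0] = 1×3 + 2×1 + 3×1 = 8; y[1] = 1×1 + 2×3 + 3×1 = 10; y[2] = 1×1 + 2×1 + 3×3 = 12. Result: [8, 10, 12]

[8, 10, 12]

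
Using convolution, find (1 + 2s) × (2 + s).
Ascending coefficients: a = [1, 2], b = [2, 1]. c[0] = 1×2 = 2; c[1] = 1×1 + 2×2 = 5; c[2] = 2×1 = 2. Result coefficients: [2, 5, 2] → 2 + 5s + 2s^2

2 + 5s + 2s^2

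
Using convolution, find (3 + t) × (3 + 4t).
Ascending coefficients: a = [3, 1], b = [3, 4]. c[0] = 3×3 = 9; c[1] = 3×4 + 1×3 = 15; c[2] = 1×4 = 4. Result coefficients: [9, 15, 4] → 9 + 15t + 4t^2

9 + 15t + 4t^2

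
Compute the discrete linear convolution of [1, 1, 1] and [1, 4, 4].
y[0] = 1×1 = 1; y[1] = 1×4 + 1×1 = 5; y[2] = 1×4 + 1×4 + 1×1 = 9; y[3] = 1×4 + 1×4 = 8; y[4] = 1×4 = 4

[1, 5, 9, 8, 4]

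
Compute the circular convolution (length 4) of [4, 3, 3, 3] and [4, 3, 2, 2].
Use y[k] = Σ_j u[j]·v[(k-j) mod 4]. y[0] = 4×4 + 3×2 + 3×2 + 3×3 = 37; y[1] = 4×3 + 3×4 + 3×2 + 3×2 = 36; y[2] = 4×2 + 3×3 + 3×4 + 3×2 = 35; y[3] = 4×2 + 3×2 + 3×3 + 3×4 = 35. Result: [37, 36, 35, 35]

[37, 36, 35, 35]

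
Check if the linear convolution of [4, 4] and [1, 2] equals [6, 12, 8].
Recompute linear convolution of [4, 4] and [1, 2]: y[0] = 4×1 = 4; y[1] = 4×2 + 4×1 = 12; y[2] = 4×2 = 8 → [4, 12, 8]. Compare to given [6, 12, 8]: they differ at index 0: given 6, correct 4, so answer: No

No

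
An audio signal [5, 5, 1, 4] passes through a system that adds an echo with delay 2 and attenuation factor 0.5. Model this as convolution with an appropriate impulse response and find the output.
Direct-path + delayed-attenuated-path model → impulse response h = [1, 0, 0.5] (1 at lag 0, 0.5 at lag 2). Output y[n] = x[n] + 0.5·x[n - 2] (with x[n] = 0 outside 0..3): y[0] = 5 + 0.5×0 = 5; y[1] = 5 + 0.5×0 = 5; y[2] = 1 + 0.5×5 = 3.5; y[3] = 4 + 0.5×5 = 6.5; y[4] = 0 + 0.5×1 = 0.5; y[5] = 0 + 0.5×4 = 2.0. So y = [5, 5, 3.5, 6.5, 0.5, 2.0]

[5, 5, 3.5, 6.5, 0.5, 2.0]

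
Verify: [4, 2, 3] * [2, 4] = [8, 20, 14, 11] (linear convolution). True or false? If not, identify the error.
Recompute linear convolution of [4, 2, 3] and [2, 4]: y[0] = 4×2 = 8; y[1] = 4×4 + 2×2 = 20; y[2] = 2×4 + 3×2 = 14; y[3] = 3×4 = 12 → [8, 20, 14, 12]. Compare to given [8, 20, 14, 11]: they differ at index 3: given 11, correct 12, so answer: No

No. Error at index 3: given 11, correct 12.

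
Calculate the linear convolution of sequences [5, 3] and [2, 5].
y[0] = 5×2 = 10; y[1] = 5×5 + 3×2 = 31; y[2] = 3×5 = 15

[10, 31, 15]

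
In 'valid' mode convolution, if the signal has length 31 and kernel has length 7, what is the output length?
'Valid' mode counts only positions where the kernel fully overlaps the signal: m - n + 1 = 31 - 7 + 1 = 25

25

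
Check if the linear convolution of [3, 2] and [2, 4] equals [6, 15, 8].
Recompute linear convolution of [3, 2] and [2, 4]: y[0] = 3×2 = 6; y[1] = 3×4 + 2×2 = 16; y[2] = 2×4 = 8 → [6, 16, 8]. Compare to given [6, 15, 8]: they differ at index 1: given 15, correct 16, so answer: No

No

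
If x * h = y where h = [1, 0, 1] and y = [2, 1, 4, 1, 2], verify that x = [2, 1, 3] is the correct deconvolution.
Forward-compute [2, 1, 3] * [1, 0, 1]: y[0] = 2×1 = 2; y[1] = 2×0 + 1×1 = 1; y[2] = 2×1 + 1×0 + 3×1 = 5; y[3] = 1×1 + 3×0 = 1; y[4] = 3×1 = 3 → [2, 1, 5, 1, 3]. Does not match given y = [2, 1, 4, 1, 2].

Not verified. [2, 1, 3] * [1, 0, 1] = [2, 1, 5, 1, 3], which differs from [2, 1, 4, 1, 2] at index 2.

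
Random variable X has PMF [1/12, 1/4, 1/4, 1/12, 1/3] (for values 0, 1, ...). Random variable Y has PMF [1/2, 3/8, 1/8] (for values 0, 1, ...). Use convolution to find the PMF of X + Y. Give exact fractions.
P(X+Y=k) = Σ_i P(X=i)·P(Y=k-i) — a convolution of [1/12, 1/4, 1/4, 1/12, 1/3] and [1/2, 3/8, 1/8]. P(X+Y=0) = (1/12)×(1/2) = 1/24; P(X+Y=1) = (1/12)×(3/8) + (1/4)×(1/2) = 1/32 + 1/8 = 5/32; P(X+Y=2) = (1/12)×(1/8) + (1/4)×(3/8) + (1/4)×(1/2) = 1/96 + 3/32 + 1/8 = 11/48; P(X+Y=3) = (1/4)×(1/8) + (1/4)×(3/8) + (1/12)×(1/2) = 1/32 + 3/32 + 1/24 = 1/6; P(X+Y=4) = (1/4)×(1/8) + (1/12)×(3/8) + (1/3)×(1/2) = 1/32 + 1/32 + 1/6 = 11/48; P(X+Y=5) = (1/12)×(1/8) + (1/3)×(3/8) = 1/96 + 1/8 = 13/96; P(X+Y=6) = (1/3)×(1/8) = 1/24. PMF: [1/24, 5/32, 11/48, 1/6, 11/48, 13/96, 1/24] (sums to 1 ✓)

[1/24, 5/32, 11/48, 1/6, 11/48, 13/96, 1/24]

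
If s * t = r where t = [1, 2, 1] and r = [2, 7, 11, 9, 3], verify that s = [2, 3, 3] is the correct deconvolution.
Forward-compute [2, 3, 3] * [1, 2, 1]: r[0] = 2×1 = 2; r[1] = 2×2 + 3×1 = 7; r[2] = 2×1 + 3×2 + 3×1 = 11; r[3] = 3×1 + 3×2 = 9; r[4] = 3×1 = 3 → [2, 7, 11, 9, 3]. Matches given r = [2, 7, 11, 9, 3], so verified.

Verified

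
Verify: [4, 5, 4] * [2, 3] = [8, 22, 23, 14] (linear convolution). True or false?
Recompute linear convolution of [4, 5, 4] and [2, 3]: y[0] = 4×2 = 8; y[1] = 4×3 + 5×2 = 22; y[2] = 5×3 + 4×2 = 23; y[3] = 4×3 = 12 → [8, 22, 23, 12]. Compare to given [8, 22, 23, 14]: they differ at index 3: given 14, correct 12, so answer: No

No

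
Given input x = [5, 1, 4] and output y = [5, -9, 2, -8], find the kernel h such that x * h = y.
Output length 4 = len(x) + len(h) - 1 ⇒ len(h) = 2. Solve h forward using h[k] = (y[k] - Σ_{i≥1} x[i]·h[k-i]) / x[0]: h[0] = y[0] / x[0] = 5 / 5 = 1; h[1] = (y[1] - 1×1) / x[0] = (-9 - 1×1) / 5 = -2. So h = [1, -2]. Forward-check [5, 1, 4] * [1, -2]: y[0] = 5×1 = 5; y[1] = 5×-2 + 1×1 = -9; y[2] = 1×-2 + 4×1 = 2; y[3] = 4×-2 = -8 → [5, -9, 2, -8] ✓

[1, -2]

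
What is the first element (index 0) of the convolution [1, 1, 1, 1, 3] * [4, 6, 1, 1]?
Use y[k] = Σ_i a[i]·b[k-i] at k=0. y[0] = 1×4 = 4

4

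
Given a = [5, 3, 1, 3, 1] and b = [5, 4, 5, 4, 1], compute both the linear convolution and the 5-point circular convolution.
Linear: y_lin[0] = 5×5 = 25; y_lin[1] = 5×4 + 3×5 = 35; y_lin[2] = 5×5 + 3×4 + 1×5 = 42; y_lin[3] = 5×4 + 3×5 + 1×4 + 3×5 = 54; y_lin[4] = 5×1 + 3×4 + 1×5 + 3×4 + 1×5 = 39; y_lin[5] = 3×1 + 1×4 + 3×5 + 1×4 = 26; y_lin[6] = 1×1 + 3×4 + 1×5 = 18; y_lin[7] = 3×1 + 1×4 = 7; y_lin[8] = 1×1 = 1 → [25, 35, 42, 54, 39, 26, 18, 7, 1]. Circular (length 5): y[0] = 5×5 + 3×1 + 1×4 + 3×5 + 1×4 = 51; y[1] = 5×4 + 3×5 + 1×1 + 3×4 + 1×5 = 53; y[2] = 5×5 + 3×4 + 1×5 + 3×1 + 1×4 = 49; y[3] = 5×4 + 3×5 + 1×4 + 3×5 + 1×1 = 55; y[4] = 5×1 + 3×4 + 1×5 + 3×4 + 1×5 = 39 → [51, 53, 49, 55, 39]

Linear: [25, 35, 42, 54, 39, 26, 18, 7, 1], Circular: [51, 53, 49, 55, 39]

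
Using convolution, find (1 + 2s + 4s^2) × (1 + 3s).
Ascending coefficients: a = [1, 2, 4], b = [1, 3]. c[0] = 1×1 = 1; c[1] = 1×3 + 2×1 = 5; c[2] = 2×3 + 4×1 = 10; c[3] = 4×3 = 12. Result coefficients: [1, 5, 10, 12] → 1 + 5s + 10s^2 + 12s^3

1 + 5s + 10s^2 + 12s^3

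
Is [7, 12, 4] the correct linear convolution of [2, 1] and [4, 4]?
Recompute linear convolution of [2, 1] and [4, 4]: y[0] = 2×4 = 8; y[1] = 2×4 + 1×4 = 12; y[2] = 1×4 = 4 → [8, 12, 4]. Compare to given [7, 12, 4]: they differ at index 0: given 7, correct 8, so answer: No

No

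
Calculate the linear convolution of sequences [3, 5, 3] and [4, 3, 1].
y[0] = 3×4 = 12; y[1] = 3×3 + 5×4 = 29; y[2] = 3×1 + 5×3 + 3×4 = 30; y[3] = 5×1 + 3×3 = 14; y[4] = 3×1 = 3

[12, 29, 30, 14, 3]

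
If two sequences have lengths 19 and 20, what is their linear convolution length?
Linear/full convolution length: m + n - 1 = 19 + 20 - 1 = 38

38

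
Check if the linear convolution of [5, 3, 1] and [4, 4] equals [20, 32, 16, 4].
Recompute linear convolution of [5, 3, 1] and [4, 4]: y[0] = 5×4 = 20; y[1] = 5×4 + 3×4 = 32; y[2] = 3×4 + 1×4 = 16; y[3] = 1×4 = 4 → [20, 32, 16, 4]. Given [20, 32, 16, 4] matches, so answer: Yes

Yes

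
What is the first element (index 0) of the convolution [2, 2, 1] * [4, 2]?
Use y[k] = Σ_i a[i]·b[k-i] at k=0. y[0] = 2×4 = 8

8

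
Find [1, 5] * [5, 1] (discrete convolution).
y[0] = 1×5 = 5; y[1] = 1×1 + 5×5 = 26; y[2] = 5×1 = 5

[5, 26, 5]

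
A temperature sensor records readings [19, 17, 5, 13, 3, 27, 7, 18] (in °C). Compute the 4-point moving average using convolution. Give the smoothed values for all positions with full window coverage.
4-point moving average kernel = [1, 1, 1, 1]. Apply in 'valid' mode (full window coverage): avg[0] = (19 + 17 + 5 + 13) / 4 = 13.5; avg[1] = (17 + 5 + 13 + 3) / 4 = 9.5; avg[2] = (5 + 13 + 3 + 27) / 4 = 12.0; avg[3] = (13 + 3 + 27 + 7) / 4 = 12.5; avg[4] = (3 + 27 + 7 + 18) / 4 = 13.75. Smoothed values: [13.5, 9.5, 12.0, 12.5, 13.75]

[13.5, 9.5, 12.0, 12.5, 13.75]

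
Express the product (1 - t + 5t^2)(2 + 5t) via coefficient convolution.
Ascending coefficients: a = [1, -1, 5], b = [2, 5]. c[0] = 1×2 = 2; c[1] = 1×5 + -1×2 = 3; c[2] = -1×5 + 5×2 = 5; c[3] = 5×5 = 25. Result coefficients: [2, 3, 5, 25] → 2 + 3t + 5t^2 + 25t^3

2 + 3t + 5t^2 + 25t^3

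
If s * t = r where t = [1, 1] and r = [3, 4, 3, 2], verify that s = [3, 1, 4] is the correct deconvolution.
Forward-compute [3, 1, 4] * [1, 1]: r[0] = 3×1 = 3; r[1] = 3×1 + 1×1 = 4; r[2] = 1×1 + 4×1 = 5; r[3] = 4×1 = 4 → [3, 4, 5, 4]. Does not match given r = [3, 4, 3, 2].

Not verified. [3, 1, 4] * [1, 1] = [3, 4, 5, 4], which differs from [3, 4, 3, 2] at index 2.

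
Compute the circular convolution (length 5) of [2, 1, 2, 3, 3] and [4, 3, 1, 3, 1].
Use y[k] = Σ_j a[j]·b[(k-j) mod 5]. y[0] = 2×4 + 1×1 + 2×3 + 3×1 + 3×3 = 27; y[1] = 2×3 + 1×4 + 2×1 + 3×3 + 3×1 = 24; y[2] = 2×1 + 1×3 + 2×4 + 3×1 + 3×3 = 25; y[3] = 2×3 + 1×1 + 2×3 + 3×4 + 3×1 = 28; y[4] = 2×1 + 1×3 + 2×1 + 3×3 + 3×4 = 28. Result: [27, 24, 25, 28, 28]

[27, 24, 25, 28, 28]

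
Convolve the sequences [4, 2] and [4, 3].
y[0] = 4×4 = 16; y[1] = 4×3 + 2×4 = 20; y[2] = 2×3 = 6

[16, 20, 6]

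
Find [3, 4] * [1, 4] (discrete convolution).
y[0] = 3×1 = 3; y[1] = 3×4 + 4×1 = 16; y[2] = 4×4 = 16

[3, 16, 16]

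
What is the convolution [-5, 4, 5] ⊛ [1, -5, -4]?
y[0] = -5×1 = -5; y[1] = -5×-5 + 4×1 = 29; y[2] = -5×-4 + 4×-5 + 5×1 = 5; y[3] = 4×-4 + 5×-5 = -41; y[4] = 5×-4 = -20

[-5, 29, 5, -41, -20]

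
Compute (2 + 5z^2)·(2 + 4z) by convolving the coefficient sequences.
Ascending coefficients: a = [2, 0, 5], b = [2, 4]. c[0] = 2×2 = 4; c[1] = 2×4 + 0×2 = 8; c[2] = 0×4 + 5×2 = 10; c[3] = 5×4 = 20. Result coefficients: [4, 8, 10, 20] → 4 + 8z + 10z^2 + 20z^3

4 + 8z + 10z^2 + 20z^3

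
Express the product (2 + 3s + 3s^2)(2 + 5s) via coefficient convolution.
Ascending coefficients: a = [2, 3, 3], b = [2, 5]. c[0] = 2×2 = 4; c[1] = 2×5 + 3×2 = 16; c[2] = 3×5 + 3×2 = 21; c[3] = 3×5 = 15. Result coefficients: [4, 16, 21, 15] → 4 + 16s + 21s^2 + 15s^3

4 + 16s + 21s^2 + 15s^3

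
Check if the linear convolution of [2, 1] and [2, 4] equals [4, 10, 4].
Recompute linear convolution of [2, 1] and [2, 4]: y[0] = 2×2 = 4; y[1] = 2×4 + 1×2 = 10; y[2] = 1×4 = 4 → [4, 10, 4]. Given [4, 10, 4] matches, so answer: Yes

Yes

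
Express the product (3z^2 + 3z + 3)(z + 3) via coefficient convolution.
Ascending coefficients: a = [3, 3, 3], b = [3, 1]. c[0] = 3×3 = 9; c[1] = 3×1 + 3×3 = 12; c[2] = 3×1 + 3×3 = 12; c[3] = 3×1 = 3. Result coefficients: [9, 12, 12, 3] → 3z^3 + 12z^2 + 12z + 9

3z^3 + 12z^2 + 12z + 9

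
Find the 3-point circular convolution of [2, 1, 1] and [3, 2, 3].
Use y[k] = Σ_j s[j]·t[(k-j) mod 3]. y[0] = 2×3 + 1×3 + 1×2 = 11; y[1] = 2×2 + 1×3 + 1×3 = 10; y[2] = 2×3 + 1×2 + 1×3 = 11. Result: [11, 10, 11]

[11, 10, 11]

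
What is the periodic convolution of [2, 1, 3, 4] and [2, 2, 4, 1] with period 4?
Use y[k] = Σ_j x[j]·h[(k-j) mod 4]. y[0] = 2×2 + 1×1 + 3×4 + 4×2 = 25; y[1] = 2×2 + 1×2 + 3×1 + 4×4 = 25; y[2] = 2×4 + 1×2 + 3×2 + 4×1 = 20; y[3] = 2×1 + 1×4 + 3×2 + 4×2 = 20. Result: [25, 25, 20, 20]

[25, 25, 20, 20]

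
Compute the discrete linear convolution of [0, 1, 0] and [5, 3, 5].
y[0] = 0×5 = 0; y[1] = 0×3 + 1×5 = 5; y[2] = 0×5 + 1×3 + 0×5 = 3; y[3] = 1×5 + 0×3 = 5; y[4] = 0×5 = 0

[0, 5, 3, 5, 0]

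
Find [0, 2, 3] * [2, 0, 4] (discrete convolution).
y[0] = 0×2 = 0; y[1] = 0×0 + 2×2 = 4; y[2] = 0×4 + 2×0 + 3×2 = 6; y[3] = 2×4 + 3×0 = 8; y[4] = 3×4 = 12

[0, 4, 6, 8, 12]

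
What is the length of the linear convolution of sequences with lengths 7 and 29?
Linear/full convolution length: m + n - 1 = 7 + 29 - 1 = 35

35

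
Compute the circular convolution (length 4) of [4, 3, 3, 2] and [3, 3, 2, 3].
Use y[k] = Σ_j s[j]·t[(k-j) mod 4]. y[0] = 4×3 + 3×3 + 3×2 + 2×3 = 33; y[1] = 4×3 + 3×3 + 3×3 + 2×2 = 34; y[2] = 4×2 + 3×3 + 3×3 + 2×3 = 32; y[3] = 4×3 + 3×2 + 3×3 + 2×3 = 33. Result: [33, 34, 32, 33]

[33, 34, 32, 33]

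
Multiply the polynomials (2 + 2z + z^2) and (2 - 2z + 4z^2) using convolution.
Ascending coefficients: a = [2, 2, 1], b = [2, -2, 4]. c[0] = 2×2 = 4; c[1] = 2×-2 + 2×2 = 0; c[2] = 2×4 + 2×-2 + 1×2 = 6; c[3] = 2×4 + 1×-2 = 6; c[4] = 1×4 = 4. Result coefficients: [4, 0, 6, 6, 4] → 4 + 6z^2 + 6z^3 + 4z^4

4 + 6z^2 + 6z^3 + 4z^4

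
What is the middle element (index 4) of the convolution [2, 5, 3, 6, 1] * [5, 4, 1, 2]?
Use y[k] = Σ_i a[i]·b[k-i] at k=4. y[4] = 5×2 + 3×1 + 6×4 + 1×5 = 42

42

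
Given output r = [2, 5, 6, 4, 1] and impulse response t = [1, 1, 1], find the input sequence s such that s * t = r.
Deconvolve r=[2, 5, 6, 4, 1] by t=[1, 1, 1]. Since t[0]=1, solve forward: s[0] = r[0] / 1 = 2; s[1] = (r[1] - 2×1) / 1 = 3; s[2] = (r[2] - 3×1 - 2×1) / 1 = 1. So s = [2, 3, 1]. Check by forward convolution: r[0] = 2×1 = 2; r[1] = 2×1 + 3×1 = 5; r[2] = 2×1 + 3×1 + 1×1 = 6; r[3] = 3×1 + 1×1 = 4; r[4] = 1×1 = 1

[2, 3, 1]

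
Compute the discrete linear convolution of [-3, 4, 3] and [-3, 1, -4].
y[0] = -3×-3 = 9; y[1] = -3×1 + 4×-3 = -15; y[2] = -3×-4 + 4×1 + 3×-3 = 7; y[3] = 4×-4 + 3×1 = -13; y[4] = 3×-4 = -12

[9, -15, 7, -13, -12]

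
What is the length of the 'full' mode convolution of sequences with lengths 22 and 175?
Linear/full convolution length: m + n - 1 = 22 + 175 - 1 = 196

196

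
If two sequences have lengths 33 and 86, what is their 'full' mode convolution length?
Linear/full convolution length: m + n - 1 = 33 + 86 - 1 = 118

118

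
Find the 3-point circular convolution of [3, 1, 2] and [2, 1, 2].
Use y[k] = Σ_j f[j]·g[(k-j) mod 3]. y[0] = 3×2 + 1×2 + 2×1 = 10; y[1] = 3×1 + 1×2 + 2×2 = 9; y[2] = 3×2 + 1×1 + 2×2 = 11. Result: [10, 9, 11]

[10, 9, 11]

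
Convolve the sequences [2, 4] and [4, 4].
y[0] = 2×4 = 8; y[1] = 2×4 + 4×4 = 24; y[2] = 4×4 = 16

[8, 24, 16]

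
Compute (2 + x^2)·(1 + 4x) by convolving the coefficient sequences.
Ascending coefficients: a = [2, 0, 1], b = [1, 4]. c[0] = 2×1 = 2; c[1] = 2×4 + 0×1 = 8; c[2] = 0×4 + 1×1 = 1; c[3] = 1×4 = 4. Result coefficients: [2, 8, 1, 4] → 2 + 8x + x^2 + 4x^3

2 + 8x + x^2 + 4x^3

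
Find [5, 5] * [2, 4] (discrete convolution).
y[0] = 5×2 = 10; y[1] = 5×4 + 5×2 = 30; y[2] = 5×4 = 20

[10, 30, 20]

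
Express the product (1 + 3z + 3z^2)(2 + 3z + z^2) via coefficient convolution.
Ascending coefficients: a = [1, 3, 3], b = [2, 3, 1]. c[0] = 1×2 = 2; c[1] = 1×3 + 3×2 = 9; c[2] = 1×1 + 3×3 + 3×2 = 16; c[3] = 3×1 + 3×3 = 12; c[4] = 3×1 = 3. Result coefficients: [2, 9, 16, 12, 3] → 2 + 9z + 16z^2 + 12z^3 + 3z^4

2 + 9z + 16z^2 + 12z^3 + 3z^4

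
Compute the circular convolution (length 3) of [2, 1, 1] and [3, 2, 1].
Use y[k] = Σ_j u[j]·v[(k-j) mod 3]. y[0] = 2×3 + 1×1 + 1×2 = 9; y[1] = 2×2 + 1×3 + 1×1 = 8; y[2] = 2×1 + 1×2 + 1×3 = 7. Result: [9, 8, 7]

[9, 8, 7]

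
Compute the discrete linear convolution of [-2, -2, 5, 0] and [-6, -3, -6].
y[0] = -2×-6 = 12; y[1] = -2×-3 + -2×-6 = 18; y[2] = -2×-6 + -2×-3 + 5×-6 = -12; y[3] = -2×-6 + 5×-3 + 0×-6 = -3; y[4] = 5×-6 + 0×-3 = -30; y[5] = 0×-6 = 0

[12, 18, -12, -3, -30, 0]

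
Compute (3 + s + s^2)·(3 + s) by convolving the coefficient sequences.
Ascending coefficients: a = [3, 1, 1], b = [3, 1]. c[0] = 3×3 = 9; c[1] = 3×1 + 1×3 = 6; c[2] = 1×1 + 1×3 = 4; c[3] = 1×1 = 1. Result coefficients: [9, 6, 4, 1] → 9 + 6s + 4s^2 + s^3

9 + 6s + 4s^2 + s^3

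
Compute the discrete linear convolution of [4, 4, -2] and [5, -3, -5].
y[0] = 4×5 = 20; y[1] = 4×-3 + 4×5 = 8; y[2] = 4×-5 + 4×-3 + -2×5 = -42; y[3] = 4×-5 + -2×-3 = -14; y[4] = -2×-5 = 10

[20, 8, -42, -14, 10]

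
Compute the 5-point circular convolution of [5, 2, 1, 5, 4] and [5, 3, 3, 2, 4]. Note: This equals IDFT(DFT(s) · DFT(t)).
Either evaluate y[k] = Σ_j s[j]·t[(k-j) mod 5] directly, or use IDFT(DFT(s) · DFT(t)). y[0] = 5×5 + 2×4 + 1×2 + 5×3 + 4×3 = 62; y[1] = 5×3 + 2×5 + 1×4 + 5×2 + 4×3 = 51; y[2] = 5×3 + 2×3 + 1×5 + 5×4 + 4×2 = 54; y[3] = 5×2 + 2×3 + 1×3 + 5×5 + 4×4 = 60; y[4] = 5×4 + 2×2 + 1×3 + 5×3 + 4×5 = 62. Result: [62, 51, 54, 60, 62]

[62, 51, 54, 60, 62]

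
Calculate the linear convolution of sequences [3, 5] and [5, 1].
y[0] = 3×5 = 15; y[1] = 3×1 + 5×5 = 28; y[2] = 5×1 = 5

[15, 28, 5]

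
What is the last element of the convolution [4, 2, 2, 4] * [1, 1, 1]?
Use y[k] = Σ_i a[i]·b[k-i] at k=5. y[5] = 4×1 = 4

4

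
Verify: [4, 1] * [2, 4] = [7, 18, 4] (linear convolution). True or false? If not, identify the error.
Recompute linear convolution of [4, 1] and [2, 4]: y[0] = 4×2 = 8; y[1] = 4×4 + 1×2 = 18; y[2] = 1×4 = 4 → [8, 18, 4]. Compare to given [7, 18, 4]: they differ at index 0: given 7, correct 8, so answer: No

No. Error at index 0: given 7, correct 8.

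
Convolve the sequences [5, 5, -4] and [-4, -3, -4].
y[0] = 5×-4 = -20; y[1] = 5×-3 + 5×-4 = -35; y[2] = 5×-4 + 5×-3 + -4×-4 = -19; y[3] = 5×-4 + -4×-3 = -8; y[4] = -4×-4 = 16

[-20, -35, -19, -8, 16]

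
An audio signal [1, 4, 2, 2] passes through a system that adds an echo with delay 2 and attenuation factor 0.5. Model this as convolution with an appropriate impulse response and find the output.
Direct-path + delayed-attenuated-path model → impulse response h = [1, 0, 0.5] (1 at lag 0, 0.5 at lag 2). Output y[n] = x[n] + 0.5·x[n - 2] (with x[n] = 0 outside 0..3): y[0] = 1 + 0.5×0 = 1; y[1] = 4 + 0.5×0 = 4; y[2] = 2 + 0.5×1 = 2.5; y[3] = 2 + 0.5×4 = 4.0; y[4] = 0 + 0.5×2 = 1.0; y[5] = 0 + 0.5×2 = 1.0. So y = [1, 4, 2.5, 4.0, 1.0, 1.0]

[1, 4, 2.5, 4.0, 1.0, 1.0]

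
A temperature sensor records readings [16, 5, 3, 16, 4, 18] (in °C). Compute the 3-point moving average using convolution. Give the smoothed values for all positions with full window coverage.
3-point moving average kernel = [1, 1, 1]. Apply in 'valid' mode (full window coverage): avg[0] = (16 + 5 + 3) / 3 = 8.0; avg[1] = (5 + 3 + 16) / 3 = 8.0; avg[2] = (3 + 16 + 4) / 3 = 7.67; avg[3] = (16 + 4 + 18) / 3 = 12.67. Smoothed values: [8.0, 8.0, 7.67, 12.67]

[8.0, 8.0, 7.67, 12.67]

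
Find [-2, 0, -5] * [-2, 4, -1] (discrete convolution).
y[0] = -2×-2 = 4; y[1] = -2×4 + 0×-2 = -8; y[2] = -2×-1 + 0×4 + -5×-2 = 12; y[3] = 0×-1 + -5×4 = -20; y[4] = -5×-1 = 5

[4, -8, 12, -20, 5]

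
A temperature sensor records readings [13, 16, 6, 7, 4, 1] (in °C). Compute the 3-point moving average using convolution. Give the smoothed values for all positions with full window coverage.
3-point moving average kernel = [1, 1, 1]. Apply in 'valid' mode (full window coverage): avg[0] = (13 + 16 + 6) / 3 = 11.67; avg[1] = (16 + 6 + 7) / 3 = 9.67; avg[2] = (6 + 7 + 4) / 3 = 5.67; avg[3] = (7 + 4 + 1) / 3 = 4.0. Smoothed values: [11.67, 9.67, 5.67, 4.0]

[11.67, 9.67, 5.67, 4.0]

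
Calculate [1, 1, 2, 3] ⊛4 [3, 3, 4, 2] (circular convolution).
Use y[k] = Σ_j a[j]·b[(k-j) mod 4]. y[0] = 1×3 + 1×2 + 2×4 + 3×3 = 22; y[1] = 1×3 + 1×3 + 2×2 + 3×4 = 22; y[2] = 1×4 + 1×3 + 2×3 + 3×2 = 19; y[3] = 1×2 + 1×4 + 2×3 + 3×3 = 21. Result: [22, 22, 19, 21]

[22, 22, 19, 21]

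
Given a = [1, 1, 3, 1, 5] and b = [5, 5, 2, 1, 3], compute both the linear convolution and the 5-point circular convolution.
Linear: y_lin[0] = 1×5 = 5; y_lin[1] = 1×5 + 1×5 = 10; y_lin[2] = 1×2 + 1×5 + 3×5 = 22; y_lin[3] = 1×1 + 1×2 + 3×5 + 1×5 = 23; y_lin[4] = 1×3 + 1×1 + 3×2 + 1×5 + 5×5 = 40; y_lin[5] = 1×3 + 3×1 + 1×2 + 5×5 = 33; y_lin[6] = 3×3 + 1×1 + 5×2 = 20; y_lin[7] = 1×3 + 5×1 = 8; y_lin[8] = 5×3 = 15 → [5, 10, 22, 23, 40, 33, 20, 8, 15]. Circular (length 5): y[0] = 1×5 + 1×3 + 3×1 + 1×2 + 5×5 = 38; y[1] = 1×5 + 1×5 + 3×3 + 1×1 + 5×2 = 30; y[2] = 1×2 + 1×5 + 3×5 + 1×3 + 5×1 = 30; y[3] = 1×1 + 1×2 + 3×5 + 1×5 + 5×3 = 38; y[4] = 1×3 + 1×1 + 3×2 + 1×5 + 5×5 = 40 → [38, 30, 30, 38, 40]

Linear: [5, 10, 22, 23, 40, 33, 20, 8, 15], Circular: [38, 30, 30, 38, 40]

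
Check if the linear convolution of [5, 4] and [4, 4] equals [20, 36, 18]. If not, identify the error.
Recompute linear convolution of [5, 4] and [4, 4]: y[0] = 5×4 = 20; y[1] = 5×4 + 4×4 = 36; y[2] = 4×4 = 16 → [20, 36, 16]. Compare to given [20, 36, 18]: they differ at index 2: given 18, correct 16, so answer: No

No. Error at index 2: given 18, correct 16.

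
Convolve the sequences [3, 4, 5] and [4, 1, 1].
y[0] = 3×4 = 12; y[1] = 3×1 + 4×4 = 19; y[2] = 3×1 + 4×1 + 5×4 = 27; y[3] = 4×1 + 5×1 = 9; y[4] = 5×1 = 5

[12, 19, 27, 9, 5]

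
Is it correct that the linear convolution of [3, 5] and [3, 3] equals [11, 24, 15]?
Recompute linear convolution of [3, 5] and [3, 3]: y[0] = 3×3 = 9; y[1] = 3×3 + 5×3 = 24; y[2] = 5×3 = 15 → [9, 24, 15]. Compare to given [11, 24, 15]: they differ at index 0: given 11, correct 9, so answer: No

No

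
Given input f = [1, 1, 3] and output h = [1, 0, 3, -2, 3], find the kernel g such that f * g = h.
Output length 5 = len(f) + len(g) - 1 ⇒ len(g) = 3. Solve g forward using g[k] = (h[k] - Σ_{i≥1} f[i]·g[k-i]) / f[0]: g[0] = h[0] / f[0] = 1 / 1 = 1; g[1] = (h[1] - 1×1) / f[0] = (0 - 1×1) / 1 = -1; g[2] = (h[2] - 1×-1 - 3×1) / f[0] = (3 - 1×-1 - 3×1) / 1 = 1. So g = [1, -1, 1]. Forward-check [1, 1, 3] * [1, -1, 1]: h[0] = 1×1 = 1; h[1] = 1×-1 + 1×1 = 0; h[2] = 1×1 + 1×-1 + 3×1 = 3; h[3] = 1×1 + 3×-1 = -2; h[4] = 3×1 = 3 → [1, 0, 3, -2, 3] ✓

[1, -1, 1]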